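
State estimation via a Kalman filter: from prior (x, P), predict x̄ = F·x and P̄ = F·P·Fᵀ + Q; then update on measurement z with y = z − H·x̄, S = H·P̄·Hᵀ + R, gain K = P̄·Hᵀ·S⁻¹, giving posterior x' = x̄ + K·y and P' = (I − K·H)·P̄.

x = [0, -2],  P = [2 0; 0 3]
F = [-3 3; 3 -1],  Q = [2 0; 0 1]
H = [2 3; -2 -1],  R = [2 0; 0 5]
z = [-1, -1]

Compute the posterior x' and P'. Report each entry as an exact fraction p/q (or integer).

x̄ = F·x = [-6, 2]
P̄ = F·P·Fᵀ + Q = [47 -27; -27 22]
y = z − H·x̄ = [5, -11]
S = H·P̄·Hᵀ + R = [64 -38; -38 107]
K = P̄·Hᵀ·S⁻¹ = [-165/772 -271/386; 625/1351 626/1351]
x' = x̄ + K·y = [505/772, -1059/1351]
P' = (I − K·H)·P̄ = [2115/772 -380/193; -380/193 2190/1351]

x' = [505/772, -1059/1351]
P' = [2115/772 -380/193; -380/193 2190/1351]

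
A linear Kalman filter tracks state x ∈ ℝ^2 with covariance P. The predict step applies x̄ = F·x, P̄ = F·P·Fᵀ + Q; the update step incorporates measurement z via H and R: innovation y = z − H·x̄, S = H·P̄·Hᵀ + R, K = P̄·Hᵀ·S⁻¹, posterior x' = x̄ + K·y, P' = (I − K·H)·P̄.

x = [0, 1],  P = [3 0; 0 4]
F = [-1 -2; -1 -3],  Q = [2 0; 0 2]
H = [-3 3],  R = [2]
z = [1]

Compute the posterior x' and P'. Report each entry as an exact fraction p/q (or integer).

x' = [-38/37, -27/37]
P' = [615/37 621/37; 621/37 635/37]

x̄ = F·x = [-2, -3]
P̄ = F·P·Fᵀ + Q = [21 27; 27 41]
y = z − H·x̄ = [4]
S = H·P̄·Hᵀ + R = [74]
K = P̄·Hᵀ·S⁻¹ = [9/37; 21/37]
x' = x̄ + K·y = [-38/37, -27/37]
P' = (I − K·H)·P̄ = [615/37 621/37; 621/37 635/37]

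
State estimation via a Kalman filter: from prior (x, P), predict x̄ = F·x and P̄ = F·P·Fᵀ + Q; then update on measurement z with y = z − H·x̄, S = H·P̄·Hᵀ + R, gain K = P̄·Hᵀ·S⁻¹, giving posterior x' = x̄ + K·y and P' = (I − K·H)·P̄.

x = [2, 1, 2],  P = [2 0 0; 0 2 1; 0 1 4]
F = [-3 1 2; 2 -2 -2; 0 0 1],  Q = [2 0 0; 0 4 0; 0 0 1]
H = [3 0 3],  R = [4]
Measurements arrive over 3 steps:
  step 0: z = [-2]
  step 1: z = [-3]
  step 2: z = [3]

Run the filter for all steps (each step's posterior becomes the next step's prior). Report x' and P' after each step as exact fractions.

step 0: x' = [-1354/589, -458/589, 968/589], P' = [1329/589 -350/589 -1125/589; -350/589 5180/589 158/589; -1125/589 158/589 1181/589]
step 1: x' = [-403630/477871, 1636696/477871, -45853/477871], P' = [688325/477871 -1208104/477871 -507645/477871; -1208104/477871 9235084/477871 1036168/477871; -507645/477871 1036168/477871 538305/477871]
step 2: x' = [128731384/80143193, -1248156854/400715965, -234012331/400715965], P' = [116916161/80143193 -215461460/80143193 -85188385/80143193; -215461460/80143193 8303801156/400715965 877803844/400715965; -85188385/80143193 877803844/400715965 444549481/400715965]

step 0: x̄ = F·x = [-1, -2, 2]
step 0: P̄ = F·P·Fᵀ + Q = [42 -38 9; -38 44 -10; 9 -10 5]
step 0: y = z − H·x̄ = [-5]
step 0: S = H·P̄·Hᵀ + R = [589]
step 0: K = P̄·Hᵀ·S⁻¹ = [153/589; -144/589; 42/589]
step 0: x' = x̄ + K·y = [-1354/589, -458/589, 968/589]
step 0: P' = (I − K·H)·P̄ = [1329/589 -350/589 -1125/589; -350/589 5180/589 158/589; -1125/589 158/589 1181/589]
step 1: x̄ = F·x = [5540/589, -3728/589, 968/589]
step 1: P̄ = F·P·Fᵀ + Q = [39275/589 -38056/589 5895/589; -38056/589 46180/589 -4928/589; 5895/589 -4928/589 1770/589]
step 1: y = z − H·x̄ = [-21291/589]
step 1: S = H·P̄·Hᵀ + R = [477871/589]
step 1: K = P̄·Hᵀ·S⁻¹ = [135510/477871; -128952/477871; 22995/477871]
step 1: x' = x̄ + K·y = [-403630/477871, 1636696/477871, -45853/477871]
step 1: P' = (I − K·H)·P̄ = [688325/477871 -1208104/477871 -507645/477871; -1208104/477871 9235084/477871 1036168/477871; -507645/477871 1036168/477871 538305/477871]
step 2: x̄ = F·x = [2755880/477871, -3988946/477871, -45853/477871]
step 2: P̄ = F·P·Fᵀ + Q = [36024007/477871 -45711628/477871 3635713/477871; -45711628/477871 65773676/477871 -4164236/477871; 3635713/477871 -4164236/477871 1016176/477871]
step 2: y = z − H·x̄ = [-6696468/477871]
step 2: S = H·P̄·Hᵀ + R = [400715965/477871]
step 2: K = P̄·Hᵀ·S⁻¹ = [23795832/80143193; -149627592/400715965; 13955667/400715965]
step 2: x' = x̄ + K·y = [128731384/80143193, -1248156854/400715965, -234012331/400715965]
step 2: P' = (I − K·H)·P̄ = [116916161/80143193 -215461460/80143193 -85188385/80143193; -215461460/80143193 8303801156/400715965 877803844/400715965; -85188385/80143193 877803844/400715965 444549481/400715965]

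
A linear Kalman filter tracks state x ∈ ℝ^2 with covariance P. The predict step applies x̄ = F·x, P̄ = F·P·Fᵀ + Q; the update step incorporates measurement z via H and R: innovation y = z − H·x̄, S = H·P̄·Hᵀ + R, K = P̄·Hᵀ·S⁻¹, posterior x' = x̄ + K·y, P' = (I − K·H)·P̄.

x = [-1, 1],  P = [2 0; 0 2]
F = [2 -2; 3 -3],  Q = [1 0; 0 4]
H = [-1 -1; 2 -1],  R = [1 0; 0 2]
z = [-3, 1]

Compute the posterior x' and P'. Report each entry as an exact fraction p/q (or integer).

x̄ = F·x = [-4, -6]
P̄ = F·P·Fᵀ + Q = [17 24; 24 40]
y = z − H·x̄ = [-13, 3]
S = H·P̄·Hᵀ + R = [106 -18; -18 14]
K = P̄·Hᵀ·S⁻¹ = [-197/580 161/580; -94/145 -38/145]
x' = x̄ + K·y = [181/145, 238/145]
P' = (I − K·H)·P̄ = [173/580 6/145; 6/145 88/145]

x' = [181/145, 238/145]
P' = [173/580 6/145; 6/145 88/145]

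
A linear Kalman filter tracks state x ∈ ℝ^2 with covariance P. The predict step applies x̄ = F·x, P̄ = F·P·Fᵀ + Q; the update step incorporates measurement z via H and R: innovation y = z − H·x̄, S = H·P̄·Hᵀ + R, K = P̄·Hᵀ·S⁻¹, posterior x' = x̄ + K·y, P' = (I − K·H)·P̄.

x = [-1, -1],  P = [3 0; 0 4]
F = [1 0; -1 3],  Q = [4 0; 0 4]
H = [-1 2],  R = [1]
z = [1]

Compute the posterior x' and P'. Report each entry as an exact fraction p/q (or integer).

x' = [-61/48, -7/48]
P' = [1175/192 581/192; 581/192 335/192]

x̄ = F·x = [-1, -2]
P̄ = F·P·Fᵀ + Q = [7 -3; -3 43]
y = z − H·x̄ = [4]
S = H·P̄·Hᵀ + R = [192]
K = P̄·Hᵀ·S⁻¹ = [-13/192; 89/192]
x' = x̄ + K·y = [-61/48, -7/48]
P' = (I − K·H)·P̄ = [1175/192 581/192; 581/192 335/192]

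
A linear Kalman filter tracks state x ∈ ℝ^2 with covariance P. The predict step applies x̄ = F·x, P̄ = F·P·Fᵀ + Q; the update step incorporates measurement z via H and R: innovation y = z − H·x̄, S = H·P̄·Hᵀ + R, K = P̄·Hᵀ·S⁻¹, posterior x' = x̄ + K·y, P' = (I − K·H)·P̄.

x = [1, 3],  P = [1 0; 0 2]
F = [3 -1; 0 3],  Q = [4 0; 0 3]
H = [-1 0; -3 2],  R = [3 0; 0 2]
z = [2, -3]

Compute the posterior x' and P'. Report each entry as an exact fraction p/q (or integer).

x' = [433/675, -199/675]
P' = [382/225 554/225; 554/225 913/225]

x̄ = F·x = [0, 9]
P̄ = F·P·Fᵀ + Q = [15 -6; -6 21]
y = z − H·x̄ = [2, -21]
S = H·P̄·Hᵀ + R = [18 57; 57 293]
K = P̄·Hᵀ·S⁻¹ = [-382/675 -19/225; -554/675 82/225]
x' = x̄ + K·y = [433/675, -199/675]
P' = (I − K·H)·P̄ = [382/225 554/225; 554/225 913/225]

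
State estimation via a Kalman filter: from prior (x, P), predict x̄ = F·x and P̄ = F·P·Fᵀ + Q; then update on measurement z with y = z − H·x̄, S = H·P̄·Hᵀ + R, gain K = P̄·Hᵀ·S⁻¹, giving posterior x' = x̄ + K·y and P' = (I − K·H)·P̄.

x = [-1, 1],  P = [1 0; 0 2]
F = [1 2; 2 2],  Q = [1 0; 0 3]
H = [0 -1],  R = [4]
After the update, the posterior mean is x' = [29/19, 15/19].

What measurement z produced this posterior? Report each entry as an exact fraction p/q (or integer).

z = [-1]

x̄ = F·x = [1, 0]
P̄ = F·P·Fᵀ + Q = [10 10; 10 15]
S = H·P̄·Hᵀ + R = [19]
K = P̄·Hᵀ·S⁻¹ = [-10/19; -15/19]
x' − x̄ = [10/19, 15/19] = K·y
y = (KᵀK)⁻¹·Kᵀ·(x' − x̄) = [-1]
z = y + H·x̄ = [-1] + [0] = [-1]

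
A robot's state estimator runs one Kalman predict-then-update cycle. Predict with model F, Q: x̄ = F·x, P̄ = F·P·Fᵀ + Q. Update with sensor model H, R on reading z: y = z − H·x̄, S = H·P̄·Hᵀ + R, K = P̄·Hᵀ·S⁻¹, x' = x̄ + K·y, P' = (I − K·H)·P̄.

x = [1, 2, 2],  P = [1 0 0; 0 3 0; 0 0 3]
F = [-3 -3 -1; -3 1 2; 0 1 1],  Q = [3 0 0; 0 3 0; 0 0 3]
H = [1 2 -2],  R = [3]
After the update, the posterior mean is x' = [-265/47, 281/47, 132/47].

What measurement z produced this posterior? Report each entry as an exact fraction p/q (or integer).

z = [1]

x̄ = F·x = [-11, 3, 4]
P̄ = F·P·Fᵀ + Q = [42 -6 -12; -6 27 9; -12 9 9]
S = H·P̄·Hᵀ + R = [141]
K = P̄·Hᵀ·S⁻¹ = [18/47; 10/47; -4/47]
x' − x̄ = [252/47, 140/47, -56/47] = K·y
y = (KᵀK)⁻¹·Kᵀ·(x' − x̄) = [14]
z = y + H·x̄ = [14] + [-13] = [1]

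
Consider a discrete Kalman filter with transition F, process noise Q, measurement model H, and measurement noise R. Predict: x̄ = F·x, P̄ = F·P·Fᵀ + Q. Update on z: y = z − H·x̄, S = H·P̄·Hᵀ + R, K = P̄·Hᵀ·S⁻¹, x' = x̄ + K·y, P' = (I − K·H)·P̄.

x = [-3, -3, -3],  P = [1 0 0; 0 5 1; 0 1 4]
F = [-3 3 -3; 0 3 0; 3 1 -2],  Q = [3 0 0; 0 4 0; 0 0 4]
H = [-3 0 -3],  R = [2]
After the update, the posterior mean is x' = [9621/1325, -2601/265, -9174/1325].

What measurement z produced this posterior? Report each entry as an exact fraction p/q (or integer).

x̄ = F·x = [9, -9, -6]
P̄ = F·P·Fᵀ + Q = [75 36 21; 36 49 9; 21 9 30]
S = H·P̄·Hᵀ + R = [1325]
K = P̄·Hᵀ·S⁻¹ = [-288/1325; -27/265; -153/1325]
x' − x̄ = [-2304/1325, -216/265, -1224/1325] = K·y
y = (KᵀK)⁻¹·Kᵀ·(x' − x̄) = [8]
z = y + H·x̄ = [8] + [-9] = [-1]

z = [-1]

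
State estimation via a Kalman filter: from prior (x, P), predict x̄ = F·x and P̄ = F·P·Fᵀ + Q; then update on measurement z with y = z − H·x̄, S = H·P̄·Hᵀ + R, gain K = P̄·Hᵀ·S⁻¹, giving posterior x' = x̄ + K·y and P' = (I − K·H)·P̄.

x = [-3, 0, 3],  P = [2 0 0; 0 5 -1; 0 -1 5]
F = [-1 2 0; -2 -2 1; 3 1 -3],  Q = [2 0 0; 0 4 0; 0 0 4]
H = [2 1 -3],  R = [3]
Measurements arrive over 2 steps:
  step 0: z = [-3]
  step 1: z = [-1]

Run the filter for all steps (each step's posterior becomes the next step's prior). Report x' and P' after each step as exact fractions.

step 0: x' = [3, -819/457, 1062/457], P' = [24 -18 10; -18 18705/914 -2435/457; 10 -2435/457 2364/457]
step 1: x' = [-569119/219793, -158570/1538551, -128473/90503], P' = [632586/31399 -3971706/219793 91792/12929; -3971706/219793 37455234/1538551 -355778/90503; 91792/12929 -355778/90503 321325/90503]

step 0: x̄ = F·x = [3, 9, -18]
step 0: P̄ = F·P·Fᵀ + Q = [24 -18 10; -18 41 -44; 10 -44 78]
step 0: y = z − H·x̄ = [-72]
step 0: S = H·P̄·Hᵀ + R = [914]
step 0: K = P̄·Hᵀ·S⁻¹ = [0; 137/914; -129/457]
step 0: x' = x̄ + K·y = [3, -819/457, 1062/457]
step 0: P' = (I − K·H)·P̄ = [24 -18 10; -18 18705/914 -2435/457; 10 -2435/457 2364/457]
step 1: x̄ = F·x = [-3009/457, -42/457, 108/457]
step 1: P̄ = F·P·Fᵀ + Q = [82196/457 -8462/457 -27009/457; -8462/457 11126/457 -1712/457; -27009/457 -1712/457 28325/914]
step 1: y = z − H·x̄ = [5927/457]
step 1: S = H·P̄·Hᵀ + R = [1538551/914]
step 1: K = P̄·Hᵀ·S⁻¹ = [67702/219793; -1324/1538551; -11555/90503]
step 1: x' = x̄ + K·y = [-569119/219793, -158570/1538551, -128473/90503]
step 1: P' = (I − K·H)·P̄ = [632586/31399 -3971706/219793 91792/12929; -3971706/219793 37455234/1538551 -355778/90503; 91792/12929 -355778/90503 321325/90503]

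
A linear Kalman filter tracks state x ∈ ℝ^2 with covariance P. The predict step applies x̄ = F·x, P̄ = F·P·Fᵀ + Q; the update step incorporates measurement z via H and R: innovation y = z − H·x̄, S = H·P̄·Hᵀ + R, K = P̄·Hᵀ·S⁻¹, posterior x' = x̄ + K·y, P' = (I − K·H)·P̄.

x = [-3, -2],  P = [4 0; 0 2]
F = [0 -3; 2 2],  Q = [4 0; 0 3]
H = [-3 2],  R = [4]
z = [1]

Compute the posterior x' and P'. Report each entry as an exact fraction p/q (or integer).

x̄ = F·x = [6, -10]
P̄ = F·P·Fᵀ + Q = [22 -12; -12 27]
y = z − H·x̄ = [39]
S = H·P̄·Hᵀ + R = [454]
K = P̄·Hᵀ·S⁻¹ = [-45/227; 45/227]
x' = x̄ + K·y = [-393/227, -515/227]
P' = (I − K·H)·P̄ = [944/227 1326/227; 1326/227 2079/227]

x' = [-393/227, -515/227]
P' = [944/227 1326/227; 1326/227 2079/227]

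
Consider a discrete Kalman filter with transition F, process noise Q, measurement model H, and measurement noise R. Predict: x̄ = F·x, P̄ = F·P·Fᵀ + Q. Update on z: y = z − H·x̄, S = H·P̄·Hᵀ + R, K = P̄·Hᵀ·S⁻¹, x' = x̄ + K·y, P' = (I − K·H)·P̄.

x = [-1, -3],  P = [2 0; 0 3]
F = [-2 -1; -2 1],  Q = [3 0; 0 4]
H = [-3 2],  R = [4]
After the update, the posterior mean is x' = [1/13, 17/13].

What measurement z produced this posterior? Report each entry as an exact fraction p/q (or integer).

x̄ = F·x = [5, -1]
P̄ = F·P·Fᵀ + Q = [14 5; 5 15]
S = H·P̄·Hᵀ + R = [130]
K = P̄·Hᵀ·S⁻¹ = [-16/65; 3/26]
x' − x̄ = [-64/13, 30/13] = K·y
y = (KᵀK)⁻¹·Kᵀ·(x' − x̄) = [20]
z = y + H·x̄ = [20] + [-17] = [3]

z = [3]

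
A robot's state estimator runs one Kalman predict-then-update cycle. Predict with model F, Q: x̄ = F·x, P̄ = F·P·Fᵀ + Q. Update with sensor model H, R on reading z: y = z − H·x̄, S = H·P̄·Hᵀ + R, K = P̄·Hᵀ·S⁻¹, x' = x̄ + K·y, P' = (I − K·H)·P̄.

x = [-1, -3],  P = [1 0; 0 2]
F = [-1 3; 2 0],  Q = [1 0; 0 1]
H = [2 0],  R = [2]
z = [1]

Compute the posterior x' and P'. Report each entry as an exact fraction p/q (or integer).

x' = [12/41, -116/41]
P' = [20/41 -2/41; -2/41 197/41]

x̄ = F·x = [-8, -2]
P̄ = F·P·Fᵀ + Q = [20 -2; -2 5]
y = z − H·x̄ = [17]
S = H·P̄·Hᵀ + R = [82]
K = P̄·Hᵀ·S⁻¹ = [20/41; -2/41]
x' = x̄ + K·y = [12/41, -116/41]
P' = (I − K·H)·P̄ = [20/41 -2/41; -2/41 197/41]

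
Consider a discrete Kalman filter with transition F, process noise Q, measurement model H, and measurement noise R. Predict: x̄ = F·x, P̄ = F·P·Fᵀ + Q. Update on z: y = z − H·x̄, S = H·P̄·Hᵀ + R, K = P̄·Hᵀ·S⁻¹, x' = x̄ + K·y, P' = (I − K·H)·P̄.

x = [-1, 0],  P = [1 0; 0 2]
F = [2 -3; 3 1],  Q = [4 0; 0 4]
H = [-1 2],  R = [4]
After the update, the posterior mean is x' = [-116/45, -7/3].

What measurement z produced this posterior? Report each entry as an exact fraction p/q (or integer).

x̄ = F·x = [-2, -3]
P̄ = F·P·Fᵀ + Q = [26 0; 0 15]
S = H·P̄·Hᵀ + R = [90]
K = P̄·Hᵀ·S⁻¹ = [-13/45; 1/3]
x' − x̄ = [-26/45, 2/3] = K·y
y = (KᵀK)⁻¹·Kᵀ·(x' − x̄) = [2]
z = y + H·x̄ = [2] + [-4] = [-2]

z = [-2]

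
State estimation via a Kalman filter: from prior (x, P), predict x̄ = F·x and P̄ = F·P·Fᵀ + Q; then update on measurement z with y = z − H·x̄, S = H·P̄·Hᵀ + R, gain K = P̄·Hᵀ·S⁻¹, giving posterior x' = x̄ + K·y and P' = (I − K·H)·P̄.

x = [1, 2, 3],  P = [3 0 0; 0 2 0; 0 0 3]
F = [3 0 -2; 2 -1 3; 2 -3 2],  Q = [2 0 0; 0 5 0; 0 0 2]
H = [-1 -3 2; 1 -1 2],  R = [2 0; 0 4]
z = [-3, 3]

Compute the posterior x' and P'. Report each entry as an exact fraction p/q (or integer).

x̄ = F·x = [-3, 9, 2]
P̄ = F·P·Fᵀ + Q = [41 0 6; 0 46 36; 6 36 44]
y = z − H·x̄ = [17, 11]
S = H·P̄·Hᵀ + R = [177 -15; -15 147]
K = P̄·Hᵀ·S⁻¹ = [-578/4299 497/1433; -1552/4299 602/4299; -164/1433 1646/4299]
x' = x̄ + K·y = [-6322/4299, 18929/4299, 18340/4299]
P' = (I − K·H)·P̄ = [80474/4299 -25638/1433 -75712/4299; -25638/1433 79670/4299 79496/4299; -75712/4299 79496/4299 80896/4299]

x' = [-6322/4299, 18929/4299, 18340/4299]
P' = [80474/4299 -25638/1433 -75712/4299; -25638/1433 79670/4299 79496/4299; -75712/4299 79496/4299 80896/4299]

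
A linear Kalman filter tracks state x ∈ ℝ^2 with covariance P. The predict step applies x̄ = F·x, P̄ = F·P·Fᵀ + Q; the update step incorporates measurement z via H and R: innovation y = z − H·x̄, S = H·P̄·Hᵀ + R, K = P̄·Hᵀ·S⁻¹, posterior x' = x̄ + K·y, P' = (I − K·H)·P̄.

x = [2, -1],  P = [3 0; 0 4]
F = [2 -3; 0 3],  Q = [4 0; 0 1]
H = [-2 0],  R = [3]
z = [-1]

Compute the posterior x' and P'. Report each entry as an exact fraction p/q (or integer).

x' = [125/211, 303/211]
P' = [156/211 -108/211; -108/211 2623/211]

x̄ = F·x = [7, -3]
P̄ = F·P·Fᵀ + Q = [52 -36; -36 37]
y = z − H·x̄ = [13]
S = H·P̄·Hᵀ + R = [211]
K = P̄·Hᵀ·S⁻¹ = [-104/211; 72/211]
x' = x̄ + K·y = [125/211, 303/211]
P' = (I − K·H)·P̄ = [156/211 -108/211; -108/211 2623/211]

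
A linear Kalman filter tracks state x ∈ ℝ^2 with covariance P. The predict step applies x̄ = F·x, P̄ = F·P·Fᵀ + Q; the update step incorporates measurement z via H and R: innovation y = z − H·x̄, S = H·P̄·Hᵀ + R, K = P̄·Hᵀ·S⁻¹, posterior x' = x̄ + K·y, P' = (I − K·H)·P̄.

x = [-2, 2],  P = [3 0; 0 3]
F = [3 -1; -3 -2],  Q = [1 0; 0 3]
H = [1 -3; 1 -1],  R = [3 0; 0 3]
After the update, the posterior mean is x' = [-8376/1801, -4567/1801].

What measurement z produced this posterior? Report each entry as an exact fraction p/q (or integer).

x̄ = F·x = [-8, 2]
P̄ = F·P·Fᵀ + Q = [31 -21; -21 42]
S = H·P̄·Hᵀ + R = [538 241; 241 118]
K = P̄·Hᵀ·S⁻¹ = [-480/1801 1774/1801; -721/1801 511/1801]
x' − x̄ = [6032/1801, -8169/1801] = K·y
y = (KᵀK)⁻¹·Kᵀ·(x' − x̄) = [17, 8]
z = y + H·x̄ = [17, 8] + [-14, -10] = [3, -2]

z = [3, -2]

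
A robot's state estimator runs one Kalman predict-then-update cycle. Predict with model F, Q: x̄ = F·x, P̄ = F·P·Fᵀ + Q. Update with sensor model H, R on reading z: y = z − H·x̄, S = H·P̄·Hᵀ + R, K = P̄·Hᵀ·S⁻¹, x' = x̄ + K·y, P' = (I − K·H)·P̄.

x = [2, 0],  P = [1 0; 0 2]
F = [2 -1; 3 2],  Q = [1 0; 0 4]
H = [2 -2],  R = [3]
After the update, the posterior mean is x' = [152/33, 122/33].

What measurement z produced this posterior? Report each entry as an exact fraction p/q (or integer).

z = [2]

x̄ = F·x = [4, 6]
P̄ = F·P·Fᵀ + Q = [7 2; 2 21]
S = H·P̄·Hᵀ + R = [99]
K = P̄·Hᵀ·S⁻¹ = [10/99; -38/99]
x' − x̄ = [20/33, -76/33] = K·y
y = (KᵀK)⁻¹·Kᵀ·(x' − x̄) = [6]
z = y + H·x̄ = [6] + [-4] = [2]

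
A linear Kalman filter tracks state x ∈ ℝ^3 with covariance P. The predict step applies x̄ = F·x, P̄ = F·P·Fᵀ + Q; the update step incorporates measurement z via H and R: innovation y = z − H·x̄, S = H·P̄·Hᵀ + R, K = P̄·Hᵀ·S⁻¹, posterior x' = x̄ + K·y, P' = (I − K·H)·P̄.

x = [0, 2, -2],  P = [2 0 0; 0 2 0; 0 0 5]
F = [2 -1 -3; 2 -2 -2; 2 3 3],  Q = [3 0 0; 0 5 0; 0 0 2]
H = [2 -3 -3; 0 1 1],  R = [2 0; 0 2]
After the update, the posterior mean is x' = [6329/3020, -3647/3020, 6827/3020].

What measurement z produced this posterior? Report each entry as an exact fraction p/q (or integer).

x̄ = F·x = [4, 0, 0]
P̄ = F·P·Fᵀ + Q = [58 42 -43; 42 41 -34; -43 -34 73]
S = H·P̄·Hᵀ + R = [660 -140; -140 48]
K = P̄·Hᵀ·S⁻¹ = [1393/3020 200/151; 1001/3020 168/151; -1071/3020 -67/302]
x' − x̄ = [-5751/3020, -3647/3020, 6827/3020] = K·y
y = (KᵀK)⁻¹·Kᵀ·(x' − x̄) = [-7, 1]
z = y + H·x̄ = [-7, 1] + [8, 0] = [1, 1]

z = [1, 1]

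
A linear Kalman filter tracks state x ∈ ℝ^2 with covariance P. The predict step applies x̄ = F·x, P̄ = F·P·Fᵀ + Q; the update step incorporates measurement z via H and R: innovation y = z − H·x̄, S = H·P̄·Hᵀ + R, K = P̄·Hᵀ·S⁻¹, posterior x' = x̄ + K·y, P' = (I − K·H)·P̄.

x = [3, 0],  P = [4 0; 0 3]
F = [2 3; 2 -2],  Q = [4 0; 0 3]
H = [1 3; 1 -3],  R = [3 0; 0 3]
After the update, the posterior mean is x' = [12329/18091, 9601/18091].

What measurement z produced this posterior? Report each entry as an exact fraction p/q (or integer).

z = [2, -1]

x̄ = F·x = [6, 6]
P̄ = F·P·Fᵀ + Q = [47 -2; -2 31]
S = H·P̄·Hᵀ + R = [317 -232; -232 341]
K = P̄·Hᵀ·S⁻¹ = [8759/18091 8771/18091; 2997/18091 -3001/18091]
x' − x̄ = [-96217/18091, -98945/18091] = K·y
y = (KᵀK)⁻¹·Kᵀ·(x' − x̄) = [-22, 11]
z = y + H·x̄ = [-22, 11] + [24, -12] = [2, -1]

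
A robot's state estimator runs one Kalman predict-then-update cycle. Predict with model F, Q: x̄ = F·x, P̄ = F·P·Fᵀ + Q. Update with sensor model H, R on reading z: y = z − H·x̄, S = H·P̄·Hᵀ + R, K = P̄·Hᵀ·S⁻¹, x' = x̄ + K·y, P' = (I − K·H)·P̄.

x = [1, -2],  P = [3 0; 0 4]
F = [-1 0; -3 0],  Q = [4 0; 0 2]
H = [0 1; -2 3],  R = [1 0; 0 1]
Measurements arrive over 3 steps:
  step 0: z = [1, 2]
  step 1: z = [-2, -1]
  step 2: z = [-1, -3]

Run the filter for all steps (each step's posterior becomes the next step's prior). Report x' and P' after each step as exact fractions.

step 0: x' = [62/233, 592/699], P' = [409/233 247/233; 247/233 517/699]
step 1: x' = [-61093/33989, -161435/101967], P' = [58467/33989 35221/33989; 35221/33989 73771/101967]
step 2: x' = [1698059/4874437, -11015177/14623311], P' = [8377001/4874437 5045783/4874437; 5045783/4874437 10568813/14623311]

step 0: x̄ = F·x = [-1, -3]
step 0: P̄ = F·P·Fᵀ + Q = [7 9; 9 29]
step 0: y = z − H·x̄ = [4, 9]
step 0: S = H·P̄·Hᵀ + R = [30 69; 69 182]
step 0: K = P̄·Hᵀ·S⁻¹ = [247/233 -77/233; 517/699 23/233]
step 0: x' = x̄ + K·y = [62/233, 592/699]
step 0: P' = (I − K·H)·P̄ = [409/233 247/233; 247/233 517/699]
step 1: x̄ = F·x = [-62/233, -186/233]
step 1: P̄ = F·P·Fᵀ + Q = [1341/233 1227/233; 1227/233 4147/233]
step 1: y = z − H·x̄ = [-280/233, 201/233]
step 1: S = H·P̄·Hᵀ + R = [4380/233 9987/233; 9987/233 28196/233]
step 1: K = P̄·Hᵀ·S⁻¹ = [35221/33989 -11271/33989; 73771/101967 3329/33989]
step 1: x' = x̄ + K·y = [-61093/33989, -161435/101967]
step 1: P' = (I − K·H)·P̄ = [58467/33989 35221/33989; 35221/33989 73771/101967]
step 2: x̄ = F·x = [61093/33989, 183279/33989]
step 2: P̄ = F·P·Fᵀ + Q = [194423/33989 175401/33989; 175401/33989 594181/33989]
step 2: y = z − H·x̄ = [-217268/33989, -529618/33989]
step 2: S = H·P̄·Hᵀ + R = [628170/33989 1431741/33989; 1431741/33989 4054498/33989]
step 2: K = P̄·Hᵀ·S⁻¹ = [5045783/4874437 -1616653/4874437; 10568813/14623311 477247/4874437]
step 2: x' = x̄ + K·y = [1698059/4874437, -11015177/14623311]
step 2: P' = (I − K·H)·P̄ = [8377001/4874437 5045783/4874437; 5045783/4874437 10568813/14623311]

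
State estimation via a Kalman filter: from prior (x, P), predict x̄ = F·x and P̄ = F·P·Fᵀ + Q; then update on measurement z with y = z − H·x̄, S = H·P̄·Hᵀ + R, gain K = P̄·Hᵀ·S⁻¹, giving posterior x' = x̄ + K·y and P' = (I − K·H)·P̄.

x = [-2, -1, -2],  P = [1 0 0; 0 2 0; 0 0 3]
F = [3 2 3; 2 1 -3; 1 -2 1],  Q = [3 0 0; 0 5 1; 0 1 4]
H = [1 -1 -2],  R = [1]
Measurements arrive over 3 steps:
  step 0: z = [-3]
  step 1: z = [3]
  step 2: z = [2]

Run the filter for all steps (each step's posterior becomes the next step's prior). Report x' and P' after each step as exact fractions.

step 0: x̄ = F·x = [-14, 1, -2]
step 0: P̄ = F·P·Fᵀ + Q = [47 -17 4; -17 38 -10; 4 -10 16]
step 0: y = z − H·x̄ = [8]
step 0: S = H·P̄·Hᵀ + R = [128]
step 0: K = P̄·Hᵀ·S⁻¹ = [7/16; -35/128; -9/64]
step 0: x' = x̄ + K·y = [-21/2, -19/16, -25/8]
step 0: P' = (I − K·H)·P̄ = [45/2 -27/16 95/8; -27/16 3639/128 -955/64; 95/8 -955/64 431/32]
step 1: x̄ = F·x = [-173/4, -205/16, -45/4]
step 1: P̄ = F·P·Fᵀ + Q = [3639/8 2175/32 1055/8; 2175/32 23671/128 -5201/32; 1055/8 -5201/32 1951/8]
step 1: y = z − H·x̄ = [175/16]
step 1: S = H·P̄·Hᵀ + R = [38751/128]
step 1: K = P̄·Hᵀ·S⁻¹ = [15764/38751; 8879/12917; -24748/38751]
step 1: x' = x̄ + K·y = [-1503562/38751, -68385/12917, -706630/38751]
step 1: P' = (I − K·H)·P̄ = [15685426/38751 -215552/12917 8158159/38751; -215552/12917 541003/12917 -382717/12917; 8158159/38751 -382717/12917 4665529/38751]
step 2: x̄ = F·x = [-2346962/12917, -1092389/38751, -1799882/38751]
step 2: P̄ = F·P·Fᵀ + Q = [105025354/12917 9937399/12917 36896337/12917; 9937399/12917 12952603/38751 -88250/38751; 36896337/12917 -88250/38751 50493541/38751]
step 2: y = z − H·x̄ = [808745/12917]
step 2: S = H·P̄·Hᵀ + R = [9102714/12917]
step 2: K = P̄·Hᵀ·S⁻¹ = [7098427/3034238; 2839349/4551357; 3263393/9102714]
step 2: x' = x̄ + K·y = [-106868773/3034238, 49471642/4551357, -72824381/3034238]
step 2: P' = (I − K·H)·P̄ = [12968098045/3034238 -393179126/1517119 6873678935/3034238; -393179126/1517119 273038215/4551357 -242569157/1517119; 6873678935/3034238 -242569157/1517119 11036594177/9102714]

step 0: x' = [-21/2, -19/16, -25/8], P' = [45/2 -27/16 95/8; -27/16 3639/128 -955/64; 95/8 -955/64 431/32]
step 1: x' = [-1503562/38751, -68385/12917, -706630/38751], P' = [15685426/38751 -215552/12917 8158159/38751; -215552/12917 541003/12917 -382717/12917; 8158159/38751 -382717/12917 4665529/38751]
step 2: x' = [-106868773/3034238, 49471642/4551357, -72824381/3034238], P' = [12968098045/3034238 -393179126/1517119 6873678935/3034238; -393179126/1517119 273038215/4551357 -242569157/1517119; 6873678935/3034238 -242569157/1517119 11036594177/9102714]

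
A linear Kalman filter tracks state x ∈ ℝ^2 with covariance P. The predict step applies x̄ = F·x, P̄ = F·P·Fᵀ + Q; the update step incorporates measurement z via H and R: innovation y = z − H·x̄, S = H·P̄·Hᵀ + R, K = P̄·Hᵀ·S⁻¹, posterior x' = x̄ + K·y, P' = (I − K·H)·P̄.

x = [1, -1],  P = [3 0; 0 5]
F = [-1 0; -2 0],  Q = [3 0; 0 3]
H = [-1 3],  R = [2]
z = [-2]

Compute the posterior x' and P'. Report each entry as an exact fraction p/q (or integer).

x̄ = F·x = [-1, -2]
P̄ = F·P·Fᵀ + Q = [6 6; 6 15]
y = z − H·x̄ = [3]
S = H·P̄·Hᵀ + R = [107]
K = P̄·Hᵀ·S⁻¹ = [12/107; 39/107]
x' = x̄ + K·y = [-71/107, -97/107]
P' = (I − K·H)·P̄ = [498/107 174/107; 174/107 84/107]

x' = [-71/107, -97/107]
P' = [498/107 174/107; 174/107 84/107]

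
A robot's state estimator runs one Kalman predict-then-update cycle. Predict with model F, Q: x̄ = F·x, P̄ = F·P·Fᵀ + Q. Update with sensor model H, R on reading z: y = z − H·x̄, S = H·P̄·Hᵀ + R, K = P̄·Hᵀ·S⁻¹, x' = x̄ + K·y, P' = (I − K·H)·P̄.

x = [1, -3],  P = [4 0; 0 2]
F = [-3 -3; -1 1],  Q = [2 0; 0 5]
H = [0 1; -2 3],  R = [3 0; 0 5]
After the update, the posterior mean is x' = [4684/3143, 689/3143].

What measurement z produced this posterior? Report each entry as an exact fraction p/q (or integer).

x̄ = F·x = [6, -4]
P̄ = F·P·Fᵀ + Q = [56 6; 6 11]
S = H·P̄·Hᵀ + R = [14 21; 21 256]
K = P̄·Hᵀ·S⁻¹ = [3510/3143 -206/449; 2375/3143 9/449]
x' − x̄ = [-14174/3143, 13261/3143] = K·y
y = (KᵀK)⁻¹·Kᵀ·(x' − x̄) = [5, 22]
z = y + H·x̄ = [5, 22] + [-4, -24] = [1, -2]

z = [1, -2]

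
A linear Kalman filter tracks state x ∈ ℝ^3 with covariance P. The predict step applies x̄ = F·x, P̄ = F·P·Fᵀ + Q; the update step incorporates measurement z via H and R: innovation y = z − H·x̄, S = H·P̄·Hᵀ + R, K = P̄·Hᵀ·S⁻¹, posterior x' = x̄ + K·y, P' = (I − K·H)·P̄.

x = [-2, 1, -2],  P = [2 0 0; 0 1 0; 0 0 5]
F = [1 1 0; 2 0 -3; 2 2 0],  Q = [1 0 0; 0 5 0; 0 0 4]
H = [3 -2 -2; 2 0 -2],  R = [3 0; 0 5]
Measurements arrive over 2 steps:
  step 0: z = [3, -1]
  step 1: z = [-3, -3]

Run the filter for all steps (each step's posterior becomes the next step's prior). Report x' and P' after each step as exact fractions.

step 0: x' = [-6815/8387, -16898/8387, -5374/8387], P' = [29532/8387 13036/8387 31442/8387; 13036/8387 20270/8387 5416/8387; 31442/8387 5416/8387 42092/8387]
step 1: x' = [-5009755/7629333, -95840/7629333, 3861242/7629333], P' = [79409813/15258666 4389762/2543111 15147358/2543111; 4389762/2543111 17125205/7629333 7538716/7629333; 15147358/2543111 7538716/7629333 59824964/7629333]

step 0: x̄ = F·x = [-1, 2, -2]
step 0: P̄ = F·P·Fᵀ + Q = [4 4 6; 4 58 8; 6 8 16]
step 0: y = z − H·x̄ = [6, -3]
step 0: S = H·P̄·Hᵀ + R = [279 44; 44 37]
step 0: K = P̄·Hᵀ·S⁻¹ = [-120/8387 -764/8387; -4088/8387 3048/8387; -230/8387 -4260/8387]
step 0: x' = x̄ + K·y = [-6815/8387, -16898/8387, -5374/8387]
step 0: P' = (I − K·H)·P̄ = [29532/8387 13036/8387 31442/8387; 13036/8387 20270/8387 5416/8387; 31442/8387 5416/8387 42092/8387]
step 1: x̄ = F·x = [-23713/8387, 2492/8387, -47426/8387]
step 1: P̄ = F·P·Fᵀ + Q = [84261/8387 -25438/8387 151748/8387; -25438/8387 161587/8387 -50876/8387; 151748/8387 -50876/8387 337044/8387]
step 1: y = z − H·x̄ = [-43890/8387, -72587/8387]
step 1: S = H·P̄·Hᵀ + R = [855306/8387 234510/8387; 234510/8387 513171/8387]
step 1: K = P̄·Hᵀ·S⁻¹ = [1261333/15258666 -2294867/7629333; -3273328/7629333 2252228/7629333; 532954/7629333 -5753156/7629333]
step 1: x' = x̄ + K·y = [-5009755/7629333, -95840/7629333, 3861242/7629333]
step 1: P' = (I − K·H)·P̄ = [79409813/15258666 4389762/2543111 15147358/2543111; 4389762/2543111 17125205/7629333 7538716/7629333; 15147358/2543111 7538716/7629333 59824964/7629333]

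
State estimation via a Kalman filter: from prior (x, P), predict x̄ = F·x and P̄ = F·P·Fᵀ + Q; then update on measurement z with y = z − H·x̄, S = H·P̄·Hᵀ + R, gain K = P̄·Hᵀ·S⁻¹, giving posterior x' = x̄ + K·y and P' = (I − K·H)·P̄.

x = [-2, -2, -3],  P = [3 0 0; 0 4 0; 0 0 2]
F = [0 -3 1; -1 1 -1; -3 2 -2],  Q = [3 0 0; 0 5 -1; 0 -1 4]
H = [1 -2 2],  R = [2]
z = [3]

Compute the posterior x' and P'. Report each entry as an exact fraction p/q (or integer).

x' = [179/103, 329/103, 404/103]
P' = [4054/103 -1416/103 -3430/103; -1416/103 1438/103 2144/103; -3430/103 2144/103 3901/103]

x̄ = F·x = [3, 3, 8]
P̄ = F·P·Fᵀ + Q = [41 -14 -28; -14 14 20; -28 20 55]
y = z − H·x̄ = [-10]
S = H·P̄·Hᵀ + R = [103]
K = P̄·Hᵀ·S⁻¹ = [13/103; -2/103; 42/103]
x' = x̄ + K·y = [179/103, 329/103, 404/103]
P' = (I − K·H)·P̄ = [4054/103 -1416/103 -3430/103; -1416/103 1438/103 2144/103; -3430/103 2144/103 3901/103]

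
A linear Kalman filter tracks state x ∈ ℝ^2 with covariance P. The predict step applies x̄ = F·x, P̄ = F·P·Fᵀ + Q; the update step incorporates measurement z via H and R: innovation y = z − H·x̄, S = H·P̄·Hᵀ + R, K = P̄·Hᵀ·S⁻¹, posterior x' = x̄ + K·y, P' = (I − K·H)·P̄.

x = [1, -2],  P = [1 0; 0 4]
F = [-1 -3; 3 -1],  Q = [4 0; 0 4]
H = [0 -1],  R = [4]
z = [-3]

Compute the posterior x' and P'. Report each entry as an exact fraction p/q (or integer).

x' = [29/7, 71/21]
P' = [260/7 12/7; 12/7 68/21]

x̄ = F·x = [5, 5]
P̄ = F·P·Fᵀ + Q = [41 9; 9 17]
y = z − H·x̄ = [2]
S = H·P̄·Hᵀ + R = [21]
K = P̄·Hᵀ·S⁻¹ = [-3/7; -17/21]
x' = x̄ + K·y = [29/7, 71/21]
P' = (I − K·H)·P̄ = [260/7 12/7; 12/7 68/21]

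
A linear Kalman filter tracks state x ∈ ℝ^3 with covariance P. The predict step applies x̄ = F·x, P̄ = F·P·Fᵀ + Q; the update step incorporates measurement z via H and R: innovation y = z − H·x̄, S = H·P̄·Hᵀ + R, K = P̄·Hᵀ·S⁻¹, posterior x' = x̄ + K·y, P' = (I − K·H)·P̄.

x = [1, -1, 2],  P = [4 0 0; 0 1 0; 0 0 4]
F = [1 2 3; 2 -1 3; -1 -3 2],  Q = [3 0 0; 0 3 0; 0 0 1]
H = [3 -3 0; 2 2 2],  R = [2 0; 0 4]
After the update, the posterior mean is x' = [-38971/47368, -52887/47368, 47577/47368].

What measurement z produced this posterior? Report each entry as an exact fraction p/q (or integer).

z = [1, -2]

x̄ = F·x = [5, 9, 6]
P̄ = F·P·Fᵀ + Q = [47 42 14; 42 56 19; 14 19 30]
S = H·P̄·Hᵀ + R = [173 -84; -84 1136]
K = P̄·Hᵀ·S⁻¹ = [4293/23684 18449/94736; -3507/23684 18477/94736; -807/23684 10269/94736]
x' − x̄ = [-275811/47368, -479199/47368, -236631/47368] = K·y
y = (KᵀK)⁻¹·Kᵀ·(x' − x̄) = [13, -42]
z = y + H·x̄ = [13, -42] + [-12, 40] = [1, -2]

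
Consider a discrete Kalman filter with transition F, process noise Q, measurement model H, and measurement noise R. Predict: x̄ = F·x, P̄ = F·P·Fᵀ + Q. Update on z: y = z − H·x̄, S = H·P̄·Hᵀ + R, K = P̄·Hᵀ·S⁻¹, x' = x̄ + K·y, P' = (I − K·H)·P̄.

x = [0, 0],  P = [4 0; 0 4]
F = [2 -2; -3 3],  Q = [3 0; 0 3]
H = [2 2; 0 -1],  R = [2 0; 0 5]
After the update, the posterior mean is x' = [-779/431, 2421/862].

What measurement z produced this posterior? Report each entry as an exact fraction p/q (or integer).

z = [2, -3]

x̄ = F·x = [0, 0]
P̄ = F·P·Fᵀ + Q = [35 -48; -48 75]
S = H·P̄·Hᵀ + R = [58 -54; -54 80]
K = P̄·Hᵀ·S⁻¹ = [128/431 345/431; 135/862 -717/862]
x' − x̄ = [-779/431, 2421/862] = K·y
y = (KᵀK)⁻¹·Kᵀ·(x' − x̄) = [2, -3]
z = y + H·x̄ = [2, -3] + [0, 0] = [2, -3]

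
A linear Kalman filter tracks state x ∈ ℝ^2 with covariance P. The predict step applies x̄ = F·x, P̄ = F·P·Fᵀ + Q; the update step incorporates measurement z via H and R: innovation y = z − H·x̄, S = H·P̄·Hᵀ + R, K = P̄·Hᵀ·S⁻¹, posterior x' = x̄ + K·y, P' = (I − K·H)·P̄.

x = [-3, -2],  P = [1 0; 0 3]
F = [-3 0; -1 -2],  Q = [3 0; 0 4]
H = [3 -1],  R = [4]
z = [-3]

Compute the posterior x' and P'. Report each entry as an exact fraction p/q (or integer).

x̄ = F·x = [9, 7]
P̄ = F·P·Fᵀ + Q = [12 3; 3 17]
y = z − H·x̄ = [-23]
S = H·P̄·Hᵀ + R = [111]
K = P̄·Hᵀ·S⁻¹ = [11/37; -8/111]
x' = x̄ + K·y = [80/37, 961/111]
P' = (I − K·H)·P̄ = [81/37 199/37; 199/37 1823/111]

x' = [80/37, 961/111]
P' = [81/37 199/37; 199/37 1823/111]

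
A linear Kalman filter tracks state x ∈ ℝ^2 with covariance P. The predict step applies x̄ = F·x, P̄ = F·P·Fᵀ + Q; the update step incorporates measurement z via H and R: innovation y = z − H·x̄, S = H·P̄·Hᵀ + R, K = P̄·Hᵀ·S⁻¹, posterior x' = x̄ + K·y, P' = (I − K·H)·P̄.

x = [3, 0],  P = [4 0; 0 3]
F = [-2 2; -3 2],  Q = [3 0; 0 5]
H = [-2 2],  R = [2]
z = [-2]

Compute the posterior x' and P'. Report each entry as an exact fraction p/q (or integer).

x̄ = F·x = [-6, -9]
P̄ = F·P·Fᵀ + Q = [31 36; 36 53]
y = z − H·x̄ = [4]
S = H·P̄·Hᵀ + R = [50]
K = P̄·Hᵀ·S⁻¹ = [1/5; 17/25]
x' = x̄ + K·y = [-26/5, -157/25]
P' = (I − K·H)·P̄ = [29 146/5; 146/5 747/25]

x' = [-26/5, -157/25]
P' = [29 146/5; 146/5 747/25]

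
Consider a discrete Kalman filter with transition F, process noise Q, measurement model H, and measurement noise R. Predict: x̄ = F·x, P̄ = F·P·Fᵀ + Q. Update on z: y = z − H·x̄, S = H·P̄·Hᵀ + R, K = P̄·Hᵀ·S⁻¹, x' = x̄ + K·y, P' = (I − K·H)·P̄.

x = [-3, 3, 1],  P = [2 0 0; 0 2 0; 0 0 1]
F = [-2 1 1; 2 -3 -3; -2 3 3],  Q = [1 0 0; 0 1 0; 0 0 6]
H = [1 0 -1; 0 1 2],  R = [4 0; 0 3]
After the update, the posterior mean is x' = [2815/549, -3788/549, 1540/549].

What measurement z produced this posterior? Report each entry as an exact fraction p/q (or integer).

z = [3, -2]

x̄ = F·x = [10, -18, 18]
P̄ = F·P·Fᵀ + Q = [12 -17 17; -17 36 -35; 17 -35 41]
S = H·P̄·Hᵀ + R = [23 -30; -30 63]
K = P̄·Hᵀ·S⁻¹ = [65/183 241/549; 38/183 -242/549; -34/183 361/549]
x' − x̄ = [-2675/549, 6094/549, -8342/549] = K·y
y = (KᵀK)⁻¹·Kᵀ·(x' − x̄) = [11, -20]
z = y + H·x̄ = [11, -20] + [-8, 18] = [3, -2]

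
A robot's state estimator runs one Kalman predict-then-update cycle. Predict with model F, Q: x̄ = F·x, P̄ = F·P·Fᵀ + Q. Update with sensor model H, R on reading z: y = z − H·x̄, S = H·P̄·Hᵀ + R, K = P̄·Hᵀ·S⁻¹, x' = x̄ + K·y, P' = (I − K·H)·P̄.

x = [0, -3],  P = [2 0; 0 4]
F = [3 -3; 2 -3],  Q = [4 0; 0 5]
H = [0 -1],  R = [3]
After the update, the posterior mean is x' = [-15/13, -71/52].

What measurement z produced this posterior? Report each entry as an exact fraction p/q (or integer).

z = [2]

x̄ = F·x = [9, 9]
P̄ = F·P·Fᵀ + Q = [58 48; 48 49]
S = H·P̄·Hᵀ + R = [52]
K = P̄·Hᵀ·S⁻¹ = [-12/13; -49/52]
x' − x̄ = [-132/13, -539/52] = K·y
y = (KᵀK)⁻¹·Kᵀ·(x' − x̄) = [11]
z = y + H·x̄ = [11] + [-9] = [2]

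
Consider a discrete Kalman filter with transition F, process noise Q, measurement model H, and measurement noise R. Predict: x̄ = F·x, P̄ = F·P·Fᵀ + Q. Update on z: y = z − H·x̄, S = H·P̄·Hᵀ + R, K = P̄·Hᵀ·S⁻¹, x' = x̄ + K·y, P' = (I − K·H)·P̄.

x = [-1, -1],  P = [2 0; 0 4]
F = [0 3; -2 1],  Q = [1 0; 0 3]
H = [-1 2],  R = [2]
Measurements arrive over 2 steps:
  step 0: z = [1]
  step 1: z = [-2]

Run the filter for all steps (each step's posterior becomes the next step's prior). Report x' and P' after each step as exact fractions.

step 0: x' = [-101/51, -7/17], P' = [1718/51 282/17; 282/17 147/17]
step 1: x' = [37648/17731, 2713/35462], P' = [95182/17731 41828/17731; 41828/17731 53745/35462]

step 0: x̄ = F·x = [-3, 1]
step 0: P̄ = F·P·Fᵀ + Q = [37 12; 12 15]
step 0: y = z − H·x̄ = [-4]
step 0: S = H·P̄·Hᵀ + R = [51]
step 0: K = P̄·Hᵀ·S⁻¹ = [-13/51; 6/17]
step 0: x' = x̄ + K·y = [-101/51, -7/17]
step 0: P' = (I − K·H)·P̄ = [1718/51 282/17; 282/17 147/17]
step 1: x̄ = F·x = [-21/17, 181/51]
step 1: P̄ = F·P·Fᵀ + Q = [1340/17 -1251/17; -1251/17 4082/51]
step 1: y = z − H·x̄ = [-31/3]
step 1: S = H·P̄·Hᵀ + R = [2086/3]
step 1: K = P̄·Hᵀ·S⁻¹ = [-339/1043; 701/2086]
step 1: x' = x̄ + K·y = [37648/17731, 2713/35462]
step 1: P' = (I − K·H)·P̄ = [95182/17731 41828/17731; 41828/17731 53745/35462]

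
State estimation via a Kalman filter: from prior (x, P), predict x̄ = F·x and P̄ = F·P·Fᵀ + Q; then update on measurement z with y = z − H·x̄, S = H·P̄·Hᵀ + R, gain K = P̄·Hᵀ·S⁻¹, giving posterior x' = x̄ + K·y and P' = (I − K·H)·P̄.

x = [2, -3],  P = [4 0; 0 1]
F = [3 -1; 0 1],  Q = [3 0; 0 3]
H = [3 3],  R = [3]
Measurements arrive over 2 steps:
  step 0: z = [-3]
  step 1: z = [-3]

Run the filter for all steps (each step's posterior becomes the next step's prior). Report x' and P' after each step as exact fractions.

step 0: x̄ = F·x = [9, -3]
step 0: P̄ = F·P·Fᵀ + Q = [40 -1; -1 4]
step 0: y = z − H·x̄ = [-21]
step 0: S = H·P̄·Hᵀ + R = [381]
step 0: K = P̄·Hᵀ·S⁻¹ = [39/127; 3/127]
step 0: x' = x̄ + K·y = [324/127, -444/127]
step 0: P' = (I − K·H)·P̄ = [517/127 -478/127; -478/127 481/127]
step 1: x̄ = F·x = [1416/127, -444/127]
step 1: P̄ = F·P·Fᵀ + Q = [8383/127 -1915/127; -1915/127 862/127]
step 1: y = z − H·x̄ = [-3297/127]
step 1: S = H·P̄·Hᵀ + R = [49116/127]
step 1: K = P̄·Hᵀ·S⁻¹ = [1617/4093; -1053/16372]
step 1: x' = x̄ + K·y = [3657/4093, -29901/16372]
step 1: P' = (I − K·H)·P̄ = [23113/4093 -21496/4093; -21496/4093 84931/16372]

step 0: x' = [324/127, -444/127], P' = [517/127 -478/127; -478/127 481/127]
step 1: x' = [3657/4093, -29901/16372], P' = [23113/4093 -21496/4093; -21496/4093 84931/16372]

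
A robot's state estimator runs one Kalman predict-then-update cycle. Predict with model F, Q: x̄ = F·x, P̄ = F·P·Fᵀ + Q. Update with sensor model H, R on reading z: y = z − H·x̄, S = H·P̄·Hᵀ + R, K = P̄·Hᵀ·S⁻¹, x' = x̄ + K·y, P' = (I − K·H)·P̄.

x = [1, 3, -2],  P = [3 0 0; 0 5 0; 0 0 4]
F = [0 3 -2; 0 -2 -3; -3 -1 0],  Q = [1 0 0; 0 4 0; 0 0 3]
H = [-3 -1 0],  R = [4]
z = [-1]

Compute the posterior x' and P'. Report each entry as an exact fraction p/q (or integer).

x' = [389/293, -798/293, -1093/293]
P' = [1966/293 -5538/293 -1245/293; -5538/293 16698/293 3665/293; -1245/293 3665/293 19285/586]

x̄ = F·x = [13, 0, -6]
P̄ = F·P·Fᵀ + Q = [62 -6 -15; -6 60 10; -15 10 35]
y = z − H·x̄ = [38]
S = H·P̄·Hᵀ + R = [586]
K = P̄·Hᵀ·S⁻¹ = [-90/293; -21/293; 35/586]
x' = x̄ + K·y = [389/293, -798/293, -1093/293]
P' = (I − K·H)·P̄ = [1966/293 -5538/293 -1245/293; -5538/293 16698/293 3665/293; -1245/293 3665/293 19285/586]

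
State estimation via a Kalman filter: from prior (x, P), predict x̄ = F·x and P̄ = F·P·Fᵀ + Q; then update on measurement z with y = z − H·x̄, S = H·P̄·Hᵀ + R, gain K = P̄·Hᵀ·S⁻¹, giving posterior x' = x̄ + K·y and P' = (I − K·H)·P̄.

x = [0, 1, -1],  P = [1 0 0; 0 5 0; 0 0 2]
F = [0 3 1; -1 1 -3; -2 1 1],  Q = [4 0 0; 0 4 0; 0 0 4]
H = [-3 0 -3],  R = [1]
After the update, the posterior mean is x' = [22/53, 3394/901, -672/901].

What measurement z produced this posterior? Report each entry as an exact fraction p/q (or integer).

x̄ = F·x = [2, 4, 0]
P̄ = F·P·Fᵀ + Q = [51 9 17; 9 28 1; 17 1 15]
S = H·P̄·Hᵀ + R = [901]
K = P̄·Hᵀ·S⁻¹ = [-12/53; -30/901; -96/901]
x' − x̄ = [-84/53, -210/901, -672/901] = K·y
y = (KᵀK)⁻¹·Kᵀ·(x' − x̄) = [7]
z = y + H·x̄ = [7] + [-6] = [1]

z = [1]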